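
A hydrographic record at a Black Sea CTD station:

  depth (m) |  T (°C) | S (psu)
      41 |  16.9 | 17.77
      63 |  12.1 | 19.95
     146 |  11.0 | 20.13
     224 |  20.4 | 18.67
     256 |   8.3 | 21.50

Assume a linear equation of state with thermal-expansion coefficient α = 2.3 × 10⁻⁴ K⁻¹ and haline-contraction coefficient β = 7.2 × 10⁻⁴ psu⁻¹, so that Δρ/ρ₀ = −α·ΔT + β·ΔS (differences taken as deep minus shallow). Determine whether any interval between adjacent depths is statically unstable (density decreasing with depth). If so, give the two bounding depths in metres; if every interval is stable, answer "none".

Evaluate Δρ/ρ₀ = −αΔT + βΔS across each adjacent pair:
  41–63 m: −αΔT+βΔS = −(2.3 × 10⁻⁴)(-4.8)+(7.2 × 10⁻⁴)(+2.18) = 2.7 × 10⁻³ → stable
  63–146 m: −αΔT+βΔS = −(2.3 × 10⁻⁴)(-1.1)+(7.2 × 10⁻⁴)(+0.18) = 3.8 × 10⁻⁴ → stable
  146–224 m: −αΔT+βΔS = −(2.3 × 10⁻⁴)(+9.4)+(7.2 × 10⁻⁴)(-1.46) = -3.2 × 10⁻³ → UNSTABLE
  224–256 m: −αΔT+βΔS = −(2.3 × 10⁻⁴)(-12.1)+(7.2 × 10⁻⁴)(+2.83) = 4.8 × 10⁻³ → stable
The 146–224 m interval has Δρ < 0: lighter water underlies denser water.

146–224 m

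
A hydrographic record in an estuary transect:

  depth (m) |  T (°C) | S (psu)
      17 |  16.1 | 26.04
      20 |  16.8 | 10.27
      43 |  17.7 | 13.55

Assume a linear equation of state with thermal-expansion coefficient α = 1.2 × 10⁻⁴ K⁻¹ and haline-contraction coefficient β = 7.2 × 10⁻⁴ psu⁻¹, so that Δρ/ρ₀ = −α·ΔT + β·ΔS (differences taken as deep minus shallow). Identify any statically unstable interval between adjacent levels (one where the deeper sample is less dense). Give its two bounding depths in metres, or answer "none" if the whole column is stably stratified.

17–20 m

Evaluate Δρ/ρ₀ = −αΔT + βΔS across each adjacent pair:
  17–20 m: −αΔT+βΔS = −(1.2 × 10⁻⁴)(+0.7)+(7.2 × 10⁻⁴)(-15.77) = -0.011 → UNSTABLE
  20–43 m: −αΔT+βΔS = −(1.2 × 10⁻⁴)(+0.9)+(7.2 × 10⁻⁴)(+3.28) = 2.3 × 10⁻³ → stable
The 17–20 m interval has Δρ < 0: lighter water underlies denser water.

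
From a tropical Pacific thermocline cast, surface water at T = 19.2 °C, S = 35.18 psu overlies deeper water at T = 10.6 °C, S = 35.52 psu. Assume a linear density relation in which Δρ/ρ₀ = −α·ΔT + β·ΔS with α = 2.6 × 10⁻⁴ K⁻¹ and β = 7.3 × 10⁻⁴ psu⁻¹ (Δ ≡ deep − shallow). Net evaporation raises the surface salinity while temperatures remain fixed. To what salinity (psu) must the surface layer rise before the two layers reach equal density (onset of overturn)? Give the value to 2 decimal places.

Neutral buoyancy requires −α(T_deep − T_surf) + β(S_deep − S_surf′) = 0.
S_surf′ = S_deep − (α/β)·ΔT = 35.52 − (2.6 × 10⁻⁴/7.3 × 10⁻⁴)·(-8.6) = 38.5830 psu.
Increase required: 38.5830 − 35.18 = 3.4030 psu.

38.58 psu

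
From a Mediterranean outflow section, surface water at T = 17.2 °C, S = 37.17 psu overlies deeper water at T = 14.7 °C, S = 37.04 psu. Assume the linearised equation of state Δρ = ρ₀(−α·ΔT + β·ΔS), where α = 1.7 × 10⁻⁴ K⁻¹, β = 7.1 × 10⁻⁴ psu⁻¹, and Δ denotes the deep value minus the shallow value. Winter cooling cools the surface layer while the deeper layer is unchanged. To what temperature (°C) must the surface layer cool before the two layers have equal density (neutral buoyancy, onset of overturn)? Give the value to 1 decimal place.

Neutral buoyancy requires Δρ = 0, i.e. −α(T_deep − T_surf′) + β(S_deep − S_surf) = 0.
T_surf′ = T_deep − (β/α)·ΔS = 14.7 − (7.1 × 10⁻⁴/1.7 × 10⁻⁴)·(-0.13) = 15.243 °C.
Cooling required: 17.2 − (15.243) = 1.957 °C.

15.2 °C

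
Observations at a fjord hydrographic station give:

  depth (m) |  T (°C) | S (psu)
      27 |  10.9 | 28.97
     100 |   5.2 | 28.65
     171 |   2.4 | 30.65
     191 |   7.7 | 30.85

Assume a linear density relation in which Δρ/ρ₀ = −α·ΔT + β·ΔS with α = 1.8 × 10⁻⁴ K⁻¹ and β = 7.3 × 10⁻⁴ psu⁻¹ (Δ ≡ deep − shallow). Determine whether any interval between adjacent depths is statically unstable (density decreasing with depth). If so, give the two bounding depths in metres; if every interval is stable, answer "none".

171–191 m

Evaluate Δρ/ρ₀ = −αΔT + βΔS across each adjacent pair:
  27–100 m: −αΔT+βΔS = −(1.8 × 10⁻⁴)(-5.7)+(7.3 × 10⁻⁴)(-0.32) = 7.9 × 10⁻⁴ → stable
  100–171 m: −αΔT+βΔS = −(1.8 × 10⁻⁴)(-2.8)+(7.3 × 10⁻⁴)(+2.00) = 2.0 × 10⁻³ → stable
  171–191 m: −αΔT+βΔS = −(1.8 × 10⁻⁴)(+5.3)+(7.3 × 10⁻⁴)(+0.20) = -8.1 × 10⁻⁴ → UNSTABLE
The 171–191 m interval has Δρ < 0: lighter water underlies denser water.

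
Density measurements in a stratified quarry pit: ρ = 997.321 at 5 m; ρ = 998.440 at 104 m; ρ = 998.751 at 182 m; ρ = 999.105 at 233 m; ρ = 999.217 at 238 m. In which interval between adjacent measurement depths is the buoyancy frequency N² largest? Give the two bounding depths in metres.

233–238 m

Compute the density gradient over each adjacent pair:
  5–104 m: Δρ/Δz = 1.119/99 = 0.011 kg m⁻⁴
  104–182 m: Δρ/Δz = 0.311/78 = 4.0 × 10⁻³ kg m⁻⁴
  182–233 m: Δρ/Δz = 0.354/51 = 6.9 × 10⁻³ kg m⁻⁴
  233–238 m: Δρ/Δz = 0.112/5 = 0.022 kg m⁻⁴
The largest gradient is in the 233–238 m interval — the pycnocline.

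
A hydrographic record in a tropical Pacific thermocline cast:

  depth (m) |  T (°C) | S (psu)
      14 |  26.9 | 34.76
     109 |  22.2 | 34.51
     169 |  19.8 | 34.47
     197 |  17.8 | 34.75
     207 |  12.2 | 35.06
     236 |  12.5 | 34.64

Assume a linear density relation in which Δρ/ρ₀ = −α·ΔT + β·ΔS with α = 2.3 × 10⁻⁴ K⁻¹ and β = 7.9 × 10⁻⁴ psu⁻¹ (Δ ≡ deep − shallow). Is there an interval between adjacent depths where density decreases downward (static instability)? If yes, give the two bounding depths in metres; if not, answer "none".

207–236 m

Evaluate Δρ/ρ₀ = −αΔT + βΔS across each adjacent pair:
  14–109 m: −αΔT+βΔS = −(2.3 × 10⁻⁴)(-4.7)+(7.9 × 10⁻⁴)(-0.25) = 8.8 × 10⁻⁴ → stable
  109–169 m: −αΔT+βΔS = −(2.3 × 10⁻⁴)(-2.4)+(7.9 × 10⁻⁴)(-0.04) = 5.2 × 10⁻⁴ → stable
  169–197 m: −αΔT+βΔS = −(2.3 × 10⁻⁴)(-2.0)+(7.9 × 10⁻⁴)(+0.28) = 6.8 × 10⁻⁴ → stable
  197–207 m: −αΔT+βΔS = −(2.3 × 10⁻⁴)(-5.6)+(7.9 × 10⁻⁴)(+0.31) = 1.5 × 10⁻³ → stable
  207–236 m: −αΔT+βΔS = −(2.3 × 10⁻⁴)(+0.3)+(7.9 × 10⁻⁴)(-0.42) = -4.0 × 10⁻⁴ → UNSTABLE
The 207–236 m interval has Δρ < 0: lighter water underlies denser water.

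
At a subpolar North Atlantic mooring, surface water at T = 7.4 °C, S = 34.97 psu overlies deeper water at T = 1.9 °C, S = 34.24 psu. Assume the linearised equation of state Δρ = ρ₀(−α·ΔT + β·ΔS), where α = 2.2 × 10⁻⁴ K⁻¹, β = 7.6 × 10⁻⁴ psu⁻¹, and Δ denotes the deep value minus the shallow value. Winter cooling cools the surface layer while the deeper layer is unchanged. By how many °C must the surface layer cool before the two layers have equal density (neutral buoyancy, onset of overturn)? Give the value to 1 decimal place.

Neutral buoyancy requires Δρ = 0, i.e. −α(T_deep − T_surf′) + β(S_deep − S_surf) = 0.
T_surf′ = T_deep − (β/α)·ΔS = 1.9 − (7.6 × 10⁻⁴/2.2 × 10⁻⁴)·(-0.73) = 4.422 °C.
Cooling required: 7.4 − (4.422) = 2.978 °C.

3.0 °C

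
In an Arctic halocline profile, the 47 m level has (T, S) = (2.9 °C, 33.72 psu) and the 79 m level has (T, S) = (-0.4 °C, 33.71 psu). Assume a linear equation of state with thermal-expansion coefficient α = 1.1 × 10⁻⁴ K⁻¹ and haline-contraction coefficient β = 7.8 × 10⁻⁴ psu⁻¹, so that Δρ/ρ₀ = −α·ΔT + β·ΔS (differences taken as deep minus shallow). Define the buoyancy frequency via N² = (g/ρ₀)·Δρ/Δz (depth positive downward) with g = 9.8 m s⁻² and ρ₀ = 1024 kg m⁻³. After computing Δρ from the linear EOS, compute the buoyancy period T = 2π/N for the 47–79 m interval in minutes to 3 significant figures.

ΔT = -3.3 K, ΔS = -0.01 psu (deep − shallow).
Δρ/ρ₀ = −αΔT + βΔS = 3.63 × 10⁻⁴ − 7.80 × 10⁻⁶ = 3.552 × 10⁻⁴, so Δρ ≈ 0.3637 kg m⁻³.
N² = (g/ρ₀)·Δρ/Δz = g·(Δρ/ρ₀)/Δz = 9.8 × 3.552 × 10⁻⁴ / 32 = 1.0878 × 10⁻⁴ s⁻².
N = √(1.0878 × 10⁻⁴) = 0.010430 rad s⁻¹ → T = 2π/N = 602.41 s = 10.040 min ≈ 10.0 min.

10.0 min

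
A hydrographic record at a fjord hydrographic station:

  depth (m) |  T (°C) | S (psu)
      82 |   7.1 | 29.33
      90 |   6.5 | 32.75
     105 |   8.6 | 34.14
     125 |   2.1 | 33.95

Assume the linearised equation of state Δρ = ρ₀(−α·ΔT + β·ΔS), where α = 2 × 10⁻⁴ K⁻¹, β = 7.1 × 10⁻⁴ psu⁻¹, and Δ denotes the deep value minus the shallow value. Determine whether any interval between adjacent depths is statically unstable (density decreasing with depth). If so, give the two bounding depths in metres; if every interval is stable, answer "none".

Evaluate Δρ/ρ₀ = −αΔT + βΔS across each adjacent pair:
  82–90 m: −αΔT+βΔS = −(2 × 10⁻⁴)(-0.6)+(7.1 × 10⁻⁴)(+3.42) = 2.5 × 10⁻³ → stable
  90–105 m: −αΔT+βΔS = −(2 × 10⁻⁴)(+2.1)+(7.1 × 10⁻⁴)(+1.39) = 5.7 × 10⁻⁴ → stable
  105–125 m: −αΔT+βΔS = −(2 × 10⁻⁴)(-6.5)+(7.1 × 10⁻⁴)(-0.19) = 1.2 × 10⁻³ → stable
Every interval has Δρ > 0: the column is stably stratified throughout.

none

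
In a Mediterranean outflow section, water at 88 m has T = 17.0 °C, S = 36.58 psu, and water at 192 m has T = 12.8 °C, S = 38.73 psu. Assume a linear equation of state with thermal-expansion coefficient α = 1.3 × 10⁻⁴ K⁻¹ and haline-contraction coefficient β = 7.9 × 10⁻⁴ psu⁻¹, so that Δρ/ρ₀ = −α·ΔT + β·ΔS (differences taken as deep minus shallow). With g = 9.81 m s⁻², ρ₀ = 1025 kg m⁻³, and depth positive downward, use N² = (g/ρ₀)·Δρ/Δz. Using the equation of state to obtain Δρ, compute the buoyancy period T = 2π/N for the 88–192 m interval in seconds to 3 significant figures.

432 s

ΔT = -4.2 K, ΔS = +2.15 psu (deep − shallow).
Δρ/ρ₀ = −αΔT + βΔS = 5.46 × 10⁻⁴ + 1.6985 × 10⁻³ = 2.2445 × 10⁻³, so Δρ ≈ 2.301 kg m⁻³.
N² = (g/ρ₀)·Δρ/Δz = g·(Δρ/ρ₀)/Δz = 9.81 × 2.2445 × 10⁻³ / 104 = 2.1172 × 10⁻⁴ s⁻².
N = √(2.1172 × 10⁻⁴) = 0.014551 rad s⁻¹ → T = 2π/N = 431.80 s ≈ 432 s.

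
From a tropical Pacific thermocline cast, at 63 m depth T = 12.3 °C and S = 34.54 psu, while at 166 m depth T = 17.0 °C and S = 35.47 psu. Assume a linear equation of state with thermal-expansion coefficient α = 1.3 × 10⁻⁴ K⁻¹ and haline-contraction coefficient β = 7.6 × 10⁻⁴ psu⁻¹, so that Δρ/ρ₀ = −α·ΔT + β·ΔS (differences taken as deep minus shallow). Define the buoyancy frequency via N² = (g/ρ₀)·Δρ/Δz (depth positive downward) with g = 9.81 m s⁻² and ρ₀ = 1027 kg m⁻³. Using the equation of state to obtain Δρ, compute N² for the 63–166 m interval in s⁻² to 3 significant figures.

9.12 × 10⁻⁶ s⁻²

ΔT = +4.7 K, ΔS = +0.93 psu (deep − shallow).
Δρ/ρ₀ = −αΔT + βΔS = -6.11 × 10⁻⁴ + 7.068 × 10⁻⁴ = 9.58 × 10⁻⁵, so Δρ ≈ 0.09839 kg m⁻³.
N² = (g/ρ₀)·Δρ/Δz = g·(Δρ/ρ₀)/Δz = 9.81 × 9.58 × 10⁻⁵ / 103 = 9.1243 × 10⁻⁶ s⁻² ≈ 9.12 × 10⁻⁶ s⁻².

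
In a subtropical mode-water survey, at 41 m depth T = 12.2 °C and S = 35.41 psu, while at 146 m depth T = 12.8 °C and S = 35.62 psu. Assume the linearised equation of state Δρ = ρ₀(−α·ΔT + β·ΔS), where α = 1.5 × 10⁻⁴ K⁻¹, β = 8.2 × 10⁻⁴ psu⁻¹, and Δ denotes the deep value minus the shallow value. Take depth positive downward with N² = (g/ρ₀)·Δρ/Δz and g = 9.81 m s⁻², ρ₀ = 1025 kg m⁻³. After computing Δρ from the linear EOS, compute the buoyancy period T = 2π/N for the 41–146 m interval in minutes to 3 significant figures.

37.8 min

ΔT = +0.6 K, ΔS = +0.21 psu (deep − shallow).
Δρ/ρ₀ = −αΔT + βΔS = -9.00 × 10⁻⁵ + 1.722 × 10⁻⁴ = 8.22 × 10⁻⁵, so Δρ ≈ 0.08425 kg m⁻³.
N² = (g/ρ₀)·Δρ/Δz = g·(Δρ/ρ₀)/Δz = 9.81 × 8.22 × 10⁻⁵ / 105 = 7.6798 × 10⁻⁶ s⁻².
N = √(7.6798 × 10⁻⁶) = 2.7712 × 10⁻³ rad s⁻¹ → T = 2π/N = 2.2673 × 10³ s = 37.788 min ≈ 37.8 min.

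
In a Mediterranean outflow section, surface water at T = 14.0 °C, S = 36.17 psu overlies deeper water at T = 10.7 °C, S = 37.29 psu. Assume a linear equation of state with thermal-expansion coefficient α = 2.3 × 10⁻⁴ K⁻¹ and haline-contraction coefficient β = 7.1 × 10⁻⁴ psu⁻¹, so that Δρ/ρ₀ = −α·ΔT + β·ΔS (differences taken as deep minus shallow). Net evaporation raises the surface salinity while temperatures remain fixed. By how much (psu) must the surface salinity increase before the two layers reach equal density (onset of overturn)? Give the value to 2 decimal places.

2.19 psu

Neutral buoyancy requires −α(T_deep − T_surf) + β(S_deep − S_surf′) = 0.
S_surf′ = S_deep − (α/β)·ΔT = 37.29 − (2.3 × 10⁻⁴/7.1 × 10⁻⁴)·(-3.3) = 38.3590 psu.
Increase required: 38.3590 − 36.17 = 2.1890 psu.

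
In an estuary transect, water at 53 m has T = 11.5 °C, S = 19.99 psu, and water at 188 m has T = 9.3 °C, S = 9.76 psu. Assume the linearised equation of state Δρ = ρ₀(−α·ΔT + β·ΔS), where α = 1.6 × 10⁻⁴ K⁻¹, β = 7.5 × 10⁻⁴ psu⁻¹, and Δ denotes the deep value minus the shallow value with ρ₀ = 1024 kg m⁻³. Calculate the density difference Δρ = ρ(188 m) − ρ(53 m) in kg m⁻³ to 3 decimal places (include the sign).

ΔT = -2.2 K, ΔS = -10.23 psu (deep − shallow).
Δρ/ρ₀ = −(1.6 × 10⁻⁴)(-2.2) + (7.5 × 10⁻⁴)(-10.23) = -7.3205 × 10⁻³.
Δρ = 1024 × (-7.3205 × 10⁻³) = -7.496 kg m⁻³.
Negative Δρ: lighter below, statically unstable.

-7.496 kg m⁻³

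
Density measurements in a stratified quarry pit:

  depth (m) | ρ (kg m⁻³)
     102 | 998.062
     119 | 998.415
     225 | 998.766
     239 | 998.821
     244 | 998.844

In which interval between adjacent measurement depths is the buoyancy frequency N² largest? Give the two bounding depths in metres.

Compute the density gradient over each adjacent pair:
  102–119 m: Δρ/Δz = 0.353/17 = 0.021 kg m⁻⁴
  119–225 m: Δρ/Δz = 0.351/106 = 3.3 × 10⁻³ kg m⁻⁴
  225–239 m: Δρ/Δz = 0.055/14 = 3.9 × 10⁻³ kg m⁻⁴
  239–244 m: Δρ/Δz = 0.023/5 = 4.6 × 10⁻³ kg m⁻⁴
The largest gradient is in the 102–119 m interval — the pycnocline.

102–119 m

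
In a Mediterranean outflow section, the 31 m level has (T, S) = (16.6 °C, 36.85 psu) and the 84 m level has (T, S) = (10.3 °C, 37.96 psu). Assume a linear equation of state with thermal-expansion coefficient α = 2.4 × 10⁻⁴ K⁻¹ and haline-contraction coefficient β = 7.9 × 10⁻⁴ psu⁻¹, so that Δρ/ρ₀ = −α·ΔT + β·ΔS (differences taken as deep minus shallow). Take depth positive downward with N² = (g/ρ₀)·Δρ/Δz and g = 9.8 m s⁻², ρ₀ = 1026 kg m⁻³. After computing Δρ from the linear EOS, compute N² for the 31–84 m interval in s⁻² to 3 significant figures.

4.42 × 10⁻⁴ s⁻²

ΔT = -6.3 K, ΔS = +1.11 psu (deep − shallow).
Δρ/ρ₀ = −αΔT + βΔS = 1.512 × 10⁻³ + 8.769 × 10⁻⁴ = 2.3889 × 10⁻³, so Δρ ≈ 2.451 kg m⁻³.
N² = (g/ρ₀)·Δρ/Δz = g·(Δρ/ρ₀)/Δz = 9.8 × 2.3889 × 10⁻³ / 53 = 4.4172 × 10⁻⁴ s⁻² ≈ 4.42 × 10⁻⁴ s⁻².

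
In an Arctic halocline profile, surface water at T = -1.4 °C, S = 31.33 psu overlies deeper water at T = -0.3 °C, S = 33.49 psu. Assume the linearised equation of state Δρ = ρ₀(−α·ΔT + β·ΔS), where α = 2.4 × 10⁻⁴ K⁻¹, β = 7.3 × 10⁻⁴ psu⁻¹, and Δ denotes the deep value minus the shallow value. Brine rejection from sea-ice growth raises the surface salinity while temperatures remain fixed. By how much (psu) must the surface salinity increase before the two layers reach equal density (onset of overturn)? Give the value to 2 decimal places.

Neutral buoyancy requires −α(T_deep − T_surf) + β(S_deep − S_surf′) = 0.
S_surf′ = S_deep − (α/β)·ΔT = 33.49 − (2.4 × 10⁻⁴/7.3 × 10⁻⁴)·(+1.1) = 33.1284 psu.
Increase required: 33.1284 − 31.33 = 1.7984 psu.

1.80 psu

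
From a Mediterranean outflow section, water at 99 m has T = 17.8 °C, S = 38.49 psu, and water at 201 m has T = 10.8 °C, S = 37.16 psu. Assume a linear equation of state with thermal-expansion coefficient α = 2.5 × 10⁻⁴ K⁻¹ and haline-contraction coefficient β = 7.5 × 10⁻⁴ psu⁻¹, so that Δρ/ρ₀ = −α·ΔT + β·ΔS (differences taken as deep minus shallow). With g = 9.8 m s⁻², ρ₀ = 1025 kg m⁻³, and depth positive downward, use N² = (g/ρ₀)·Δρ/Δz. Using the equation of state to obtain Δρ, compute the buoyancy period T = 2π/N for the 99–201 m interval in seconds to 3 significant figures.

739 s

ΔT = -7.0 K, ΔS = -1.33 psu (deep − shallow).
Δρ/ρ₀ = −αΔT + βΔS = 1.75 × 10⁻³ − 9.975 × 10⁻⁴ = 7.525 × 10⁻⁴, so Δρ ≈ 0.7713 kg m⁻³.
N² = (g/ρ₀)·Δρ/Δz = g·(Δρ/ρ₀)/Δz = 9.8 × 7.525 × 10⁻⁴ / 102 = 7.2299 × 10⁻⁵ s⁻².
N = √(7.2299 × 10⁻⁵) = 8.5029 × 10⁻³ rad s⁻¹ → T = 2π/N = 738.95 s ≈ 739 s.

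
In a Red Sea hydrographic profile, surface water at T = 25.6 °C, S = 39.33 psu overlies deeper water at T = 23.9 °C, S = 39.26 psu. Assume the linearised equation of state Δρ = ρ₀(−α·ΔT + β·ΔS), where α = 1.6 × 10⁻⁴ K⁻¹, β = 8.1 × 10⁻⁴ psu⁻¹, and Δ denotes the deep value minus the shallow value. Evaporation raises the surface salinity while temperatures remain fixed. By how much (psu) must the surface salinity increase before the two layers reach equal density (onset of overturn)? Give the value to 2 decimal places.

0.27 psu

Neutral buoyancy requires −α(T_deep − T_surf) + β(S_deep − S_surf′) = 0.
S_surf′ = S_deep − (α/β)·ΔT = 39.26 − (1.6 × 10⁻⁴/8.1 × 10⁻⁴)·(-1.7) = 39.5958 psu.
Increase required: 39.5958 − 39.33 = 0.2658 psu.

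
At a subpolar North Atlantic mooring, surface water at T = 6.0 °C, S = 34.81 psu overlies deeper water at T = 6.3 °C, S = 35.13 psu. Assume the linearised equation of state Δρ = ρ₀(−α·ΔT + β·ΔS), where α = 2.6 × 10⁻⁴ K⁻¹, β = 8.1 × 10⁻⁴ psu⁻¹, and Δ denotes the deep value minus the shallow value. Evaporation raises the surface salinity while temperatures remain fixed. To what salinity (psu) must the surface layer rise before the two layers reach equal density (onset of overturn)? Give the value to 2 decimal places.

35.03 psu

Neutral buoyancy requires −α(T_deep − T_surf) + β(S_deep − S_surf′) = 0.
S_surf′ = S_deep − (α/β)·ΔT = 35.13 − (2.6 × 10⁻⁴/8.1 × 10⁻⁴)·(+0.3) = 35.0337 psu.
Increase required: 35.0337 − 34.81 = 0.2237 psu.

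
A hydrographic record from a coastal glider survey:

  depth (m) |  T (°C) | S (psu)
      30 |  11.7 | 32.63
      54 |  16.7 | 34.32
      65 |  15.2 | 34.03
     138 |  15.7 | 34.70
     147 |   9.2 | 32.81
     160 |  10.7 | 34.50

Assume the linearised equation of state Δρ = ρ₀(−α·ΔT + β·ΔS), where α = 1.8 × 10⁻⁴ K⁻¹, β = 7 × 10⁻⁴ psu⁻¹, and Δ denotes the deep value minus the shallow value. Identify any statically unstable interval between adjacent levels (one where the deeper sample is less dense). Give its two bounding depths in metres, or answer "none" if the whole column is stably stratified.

Evaluate Δρ/ρ₀ = −αΔT + βΔS across each adjacent pair:
  30–54 m: −αΔT+βΔS = −(1.8 × 10⁻⁴)(+5.0)+(7 × 10⁻⁴)(+1.69) = 2.8 × 10⁻⁴ → stable
  54–65 m: −αΔT+βΔS = −(1.8 × 10⁻⁴)(-1.5)+(7 × 10⁻⁴)(-0.29) = 6.7 × 10⁻⁵ → stable
  65–138 m: −αΔT+βΔS = −(1.8 × 10⁻⁴)(+0.5)+(7 × 10⁻⁴)(+0.67) = 3.8 × 10⁻⁴ → stable
  138–147 m: −αΔT+βΔS = −(1.8 × 10⁻⁴)(-6.5)+(7 × 10⁻⁴)(-1.89) = -1.5 × 10⁻⁴ → UNSTABLE
  147–160 m: −αΔT+βΔS = −(1.8 × 10⁻⁴)(+1.5)+(7 × 10⁻⁴)(+1.69) = 9.1 × 10⁻⁴ → stable
The 138–147 m interval has Δρ < 0: lighter water underlies denser water.

138–147 m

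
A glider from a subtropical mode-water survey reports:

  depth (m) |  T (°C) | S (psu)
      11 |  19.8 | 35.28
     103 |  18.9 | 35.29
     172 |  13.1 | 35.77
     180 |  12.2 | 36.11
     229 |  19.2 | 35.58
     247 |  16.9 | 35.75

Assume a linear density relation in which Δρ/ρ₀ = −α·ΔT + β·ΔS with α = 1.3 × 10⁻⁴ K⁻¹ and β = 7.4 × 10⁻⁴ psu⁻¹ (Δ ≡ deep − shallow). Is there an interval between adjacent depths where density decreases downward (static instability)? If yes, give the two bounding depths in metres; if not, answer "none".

180–229 m

Evaluate Δρ/ρ₀ = −αΔT + βΔS across each adjacent pair:
  11–103 m: −αΔT+βΔS = −(1.3 × 10⁻⁴)(-0.9)+(7.4 × 10⁻⁴)(+0.01) = 1.2 × 10⁻⁴ → stable
  103–172 m: −αΔT+βΔS = −(1.3 × 10⁻⁴)(-5.8)+(7.4 × 10⁻⁴)(+0.48) = 1.1 × 10⁻³ → stable
  172–180 m: −αΔT+βΔS = −(1.3 × 10⁻⁴)(-0.9)+(7.4 × 10⁻⁴)(+0.34) = 3.7 × 10⁻⁴ → stable
  180–229 m: −αΔT+βΔS = −(1.3 × 10⁻⁴)(+7.0)+(7.4 × 10⁻⁴)(-0.53) = -1.3 × 10⁻³ → UNSTABLE
  229–247 m: −αΔT+βΔS = −(1.3 × 10⁻⁴)(-2.3)+(7.4 × 10⁻⁴)(+0.17) = 4.2 × 10⁻⁴ → stable
The 180–229 m interval has Δρ < 0: lighter water underlies denser water.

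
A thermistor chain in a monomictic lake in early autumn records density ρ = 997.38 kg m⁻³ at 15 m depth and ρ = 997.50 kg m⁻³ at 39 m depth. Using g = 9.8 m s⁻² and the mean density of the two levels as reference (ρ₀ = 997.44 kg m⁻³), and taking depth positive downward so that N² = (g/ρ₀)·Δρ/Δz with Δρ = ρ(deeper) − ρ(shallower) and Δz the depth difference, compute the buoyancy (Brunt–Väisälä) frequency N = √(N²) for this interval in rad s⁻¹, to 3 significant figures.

7.01 × 10⁻³ rad s⁻¹

Δρ = 997.50 − 997.38 = 0.12 kg m⁻³ over Δz = 39 − 15 = 24 m.
N² = (9.8/997.44) × (0.12/24) = 4.9126 × 10⁻⁵ s⁻².
N = √(4.9126 × 10⁻⁵) = 7.0090 × 10⁻³ rad s⁻¹ ≈ 7.01 × 10⁻³ rad s⁻¹.
A positive N² confirms static stability across the interval.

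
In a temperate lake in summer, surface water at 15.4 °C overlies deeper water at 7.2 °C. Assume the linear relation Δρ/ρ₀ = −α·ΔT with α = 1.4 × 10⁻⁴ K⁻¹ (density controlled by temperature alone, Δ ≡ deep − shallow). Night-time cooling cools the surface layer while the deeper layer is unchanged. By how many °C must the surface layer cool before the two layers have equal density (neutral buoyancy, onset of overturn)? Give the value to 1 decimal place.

With temperature the only control, equal density requires T_surf′ = T_deep.
T_surf′ = 7.2 °C.
Cooling required: 15.4 − 7.2 = 8.2 °C.

8.2 °C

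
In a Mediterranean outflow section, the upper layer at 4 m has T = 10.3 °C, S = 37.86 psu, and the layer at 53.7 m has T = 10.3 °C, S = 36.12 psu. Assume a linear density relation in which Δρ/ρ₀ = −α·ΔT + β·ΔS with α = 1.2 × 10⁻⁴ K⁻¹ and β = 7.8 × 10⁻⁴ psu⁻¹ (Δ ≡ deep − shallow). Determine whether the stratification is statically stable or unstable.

unstable

ΔT = 10.3 − 10.3 = +0.0 K and ΔS = 36.12 − 37.86 = -1.74 psu (deep − shallow).
−αΔT = 0; βΔS = -1.3572 × 10⁻³; sum Δρ/ρ₀ = -1.3572 × 10⁻³.
Δρ/ρ₀ < 0, so Δρ < 0: deeper water is lighter → statically unstable; the column would overturn.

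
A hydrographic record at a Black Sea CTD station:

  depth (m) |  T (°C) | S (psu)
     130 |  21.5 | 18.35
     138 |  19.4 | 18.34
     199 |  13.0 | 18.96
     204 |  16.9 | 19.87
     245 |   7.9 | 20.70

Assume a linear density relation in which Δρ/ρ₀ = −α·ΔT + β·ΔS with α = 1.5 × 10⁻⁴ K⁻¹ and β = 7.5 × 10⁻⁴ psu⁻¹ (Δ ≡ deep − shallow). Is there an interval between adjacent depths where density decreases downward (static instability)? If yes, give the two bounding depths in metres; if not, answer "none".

Evaluate Δρ/ρ₀ = −αΔT + βΔS across each adjacent pair:
  130–138 m: −αΔT+βΔS = −(1.5 × 10⁻⁴)(-2.1)+(7.5 × 10⁻⁴)(-0.01) = 3.1 × 10⁻⁴ → stable
  138–199 m: −αΔT+βΔS = −(1.5 × 10⁻⁴)(-6.4)+(7.5 × 10⁻⁴)(+0.62) = 1.4 × 10⁻³ → stable
  199–204 m: −αΔT+βΔS = −(1.5 × 10⁻⁴)(+3.9)+(7.5 × 10⁻⁴)(+0.91) = 9.8 × 10⁻⁵ → stable
  204–245 m: −αΔT+βΔS = −(1.5 × 10⁻⁴)(-9.0)+(7.5 × 10⁻⁴)(+0.83) = 2.0 × 10⁻³ → stable
Every interval has Δρ > 0: the column is stably stratified throughout.

none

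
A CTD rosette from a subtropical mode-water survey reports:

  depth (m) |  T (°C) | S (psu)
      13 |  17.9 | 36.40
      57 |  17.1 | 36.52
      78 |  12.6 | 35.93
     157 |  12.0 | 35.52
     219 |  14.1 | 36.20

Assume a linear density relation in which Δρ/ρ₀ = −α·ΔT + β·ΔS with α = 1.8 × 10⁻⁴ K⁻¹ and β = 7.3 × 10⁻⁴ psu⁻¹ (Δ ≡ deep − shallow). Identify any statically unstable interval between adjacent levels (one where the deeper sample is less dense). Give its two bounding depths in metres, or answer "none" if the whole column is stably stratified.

78–157 m

Evaluate Δρ/ρ₀ = −αΔT + βΔS across each adjacent pair:
  13–57 m: −αΔT+βΔS = −(1.8 × 10⁻⁴)(-0.8)+(7.3 × 10⁻⁴)(+0.12) = 2.3 × 10⁻⁴ → stable
  57–78 m: −αΔT+βΔS = −(1.8 × 10⁻⁴)(-4.5)+(7.3 × 10⁻⁴)(-0.59) = 3.8 × 10⁻⁴ → stable
  78–157 m: −αΔT+βΔS = −(1.8 × 10⁻⁴)(-0.6)+(7.3 × 10⁻⁴)(-0.41) = -1.9 × 10⁻⁴ → UNSTABLE
  157–219 m: −αΔT+βΔS = −(1.8 × 10⁻⁴)(+2.1)+(7.3 × 10⁻⁴)(+0.68) = 1.2 × 10⁻⁴ → stable
The 78–157 m interval has Δρ < 0: lighter water underlies denser water.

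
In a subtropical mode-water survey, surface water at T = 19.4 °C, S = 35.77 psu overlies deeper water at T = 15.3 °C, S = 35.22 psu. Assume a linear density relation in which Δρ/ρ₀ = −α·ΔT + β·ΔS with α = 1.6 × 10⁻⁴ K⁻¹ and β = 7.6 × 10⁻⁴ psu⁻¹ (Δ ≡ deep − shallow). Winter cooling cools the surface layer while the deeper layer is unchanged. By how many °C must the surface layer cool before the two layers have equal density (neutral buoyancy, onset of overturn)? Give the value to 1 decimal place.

1.5 °C

Neutral buoyancy requires Δρ = 0, i.e. −α(T_deep − T_surf′) + β(S_deep − S_surf) = 0.
T_surf′ = T_deep − (β/α)·ΔS = 15.3 − (7.6 × 10⁻⁴/1.6 × 10⁻⁴)·(-0.55) = 17.913 °C.
Cooling required: 19.4 − (17.913) = 1.487 °C.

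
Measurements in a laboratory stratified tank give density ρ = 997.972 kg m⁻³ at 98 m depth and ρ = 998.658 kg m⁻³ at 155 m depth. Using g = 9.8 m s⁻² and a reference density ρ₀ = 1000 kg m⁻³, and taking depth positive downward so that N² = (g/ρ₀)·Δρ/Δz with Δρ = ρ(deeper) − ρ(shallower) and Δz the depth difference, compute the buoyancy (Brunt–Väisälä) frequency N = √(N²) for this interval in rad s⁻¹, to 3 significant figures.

Δρ = 998.658 − 997.972 = 0.686 kg m⁻³ over Δz = 155 − 98 = 57 m.
N² = (9.8/1000) × (0.686/57) = 1.1794 × 10⁻⁴ s⁻².
N = √(1.1794 × 10⁻⁴) = 0.010860 rad s⁻¹ ≈ 0.0109 rad s⁻¹.

0.0109 rad s⁻¹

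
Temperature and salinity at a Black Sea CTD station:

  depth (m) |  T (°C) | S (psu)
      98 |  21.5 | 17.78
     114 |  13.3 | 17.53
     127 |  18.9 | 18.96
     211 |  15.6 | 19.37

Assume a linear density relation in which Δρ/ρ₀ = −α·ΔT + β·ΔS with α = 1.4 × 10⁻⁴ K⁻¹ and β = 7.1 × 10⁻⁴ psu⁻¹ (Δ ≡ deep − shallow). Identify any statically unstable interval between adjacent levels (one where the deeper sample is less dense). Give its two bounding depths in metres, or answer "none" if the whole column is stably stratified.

none

Evaluate Δρ/ρ₀ = −αΔT + βΔS across each adjacent pair:
  98–114 m: −αΔT+βΔS = −(1.4 × 10⁻⁴)(-8.2)+(7.1 × 10⁻⁴)(-0.25) = 9.7 × 10⁻⁴ → stable
  114–127 m: −αΔT+βΔS = −(1.4 × 10⁻⁴)(+5.6)+(7.1 × 10⁻⁴)(+1.43) = 2.3 × 10⁻⁴ → stable
  127–211 m: −αΔT+βΔS = −(1.4 × 10⁻⁴)(-3.3)+(7.1 × 10⁻⁴)(+0.41) = 7.5 × 10⁻⁴ → stable
Every interval has Δρ > 0: the column is stably stratified throughout.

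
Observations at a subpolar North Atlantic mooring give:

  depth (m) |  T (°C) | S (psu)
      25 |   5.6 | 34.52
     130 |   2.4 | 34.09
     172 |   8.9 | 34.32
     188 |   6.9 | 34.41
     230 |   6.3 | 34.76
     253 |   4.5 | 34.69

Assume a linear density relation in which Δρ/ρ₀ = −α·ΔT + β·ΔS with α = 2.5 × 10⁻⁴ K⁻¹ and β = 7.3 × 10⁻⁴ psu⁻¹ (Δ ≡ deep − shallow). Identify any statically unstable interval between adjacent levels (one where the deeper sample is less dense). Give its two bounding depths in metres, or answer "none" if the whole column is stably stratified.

130–172 m

Evaluate Δρ/ρ₀ = −αΔT + βΔS across each adjacent pair:
  25–130 m: −αΔT+βΔS = −(2.5 × 10⁻⁴)(-3.2)+(7.3 × 10⁻⁴)(-0.43) = 4.9 × 10⁻⁴ → stable
  130–172 m: −αΔT+βΔS = −(2.5 × 10⁻⁴)(+6.5)+(7.3 × 10⁻⁴)(+0.23) = -1.5 × 10⁻³ → UNSTABLE
  172–188 m: −αΔT+βΔS = −(2.5 × 10⁻⁴)(-2.0)+(7.3 × 10⁻⁴)(+0.09) = 5.7 × 10⁻⁴ → stable
  188–230 m: −αΔT+βΔS = −(2.5 × 10⁻⁴)(-0.6)+(7.3 × 10⁻⁴)(+0.35) = 4.1 × 10⁻⁴ → stable
  230–253 m: −αΔT+βΔS = −(2.5 × 10⁻⁴)(-1.8)+(7.3 × 10⁻⁴)(-0.07) = 4.0 × 10⁻⁴ → stable
The 130–172 m interval has Δρ < 0: lighter water underlies denser water.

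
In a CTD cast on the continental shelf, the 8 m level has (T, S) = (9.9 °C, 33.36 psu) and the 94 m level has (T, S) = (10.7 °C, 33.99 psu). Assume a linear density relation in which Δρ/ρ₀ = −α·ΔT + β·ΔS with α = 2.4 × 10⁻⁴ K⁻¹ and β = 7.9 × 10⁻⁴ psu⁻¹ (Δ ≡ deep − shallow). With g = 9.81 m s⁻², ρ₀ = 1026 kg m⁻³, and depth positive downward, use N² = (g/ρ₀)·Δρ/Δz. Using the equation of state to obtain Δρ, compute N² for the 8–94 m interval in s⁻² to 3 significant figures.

3.49 × 10⁻⁵ s⁻²

ΔT = +0.8 K, ΔS = +0.63 psu (deep − shallow).
Δρ/ρ₀ = −αΔT + βΔS = -1.92 × 10⁻⁴ + 4.977 × 10⁻⁴ = 3.057 × 10⁻⁴, so Δρ ≈ 0.3136 kg m⁻³.
N² = (g/ρ₀)·Δρ/Δz = g·(Δρ/ρ₀)/Δz = 9.81 × 3.057 × 10⁻⁴ / 86 = 3.4871 × 10⁻⁵ s⁻² ≈ 3.49 × 10⁻⁵ s⁻².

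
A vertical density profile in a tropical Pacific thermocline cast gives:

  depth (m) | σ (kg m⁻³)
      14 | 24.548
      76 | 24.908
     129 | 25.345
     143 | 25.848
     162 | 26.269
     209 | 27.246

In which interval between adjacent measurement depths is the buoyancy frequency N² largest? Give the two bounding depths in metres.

129–143 m

Compute the density gradient over each adjacent pair:
  14–76 m: Δρ/Δz = 0.360/62 = 5.8 × 10⁻³ kg m⁻⁴
  76–129 m: Δρ/Δz = 0.437/53 = 8.2 × 10⁻³ kg m⁻⁴
  129–143 m: Δρ/Δz = 0.503/14 = 0.036 kg m⁻⁴
  143–162 m: Δρ/Δz = 0.421/19 = 0.022 kg m⁻⁴
  162–209 m: Δρ/Δz = 0.977/47 = 0.021 kg m⁻⁴
The largest gradient is in the 129–143 m interval — the pycnocline.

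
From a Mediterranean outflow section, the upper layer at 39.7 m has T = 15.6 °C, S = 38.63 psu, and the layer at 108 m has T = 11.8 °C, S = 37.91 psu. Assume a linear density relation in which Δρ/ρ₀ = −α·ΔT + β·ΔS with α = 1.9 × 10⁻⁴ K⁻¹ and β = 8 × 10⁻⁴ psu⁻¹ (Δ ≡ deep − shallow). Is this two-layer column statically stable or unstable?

ΔT = 11.8 − 15.6 = -3.8 K and ΔS = 37.91 − 38.63 = -0.72 psu (deep − shallow).
−αΔT = 7.22 × 10⁻⁴; βΔS = -5.76 × 10⁻⁴; sum Δρ/ρ₀ = 1.46 × 10⁻⁴.
Δρ/ρ₀ > 0, so Δρ > 0: deeper water is denser → statically stable.

stable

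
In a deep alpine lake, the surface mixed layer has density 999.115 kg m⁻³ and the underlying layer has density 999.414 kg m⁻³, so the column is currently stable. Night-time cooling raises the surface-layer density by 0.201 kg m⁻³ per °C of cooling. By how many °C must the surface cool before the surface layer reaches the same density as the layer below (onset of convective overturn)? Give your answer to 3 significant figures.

Density deficit of the surface layer: 999.414 − 999.115 = 0.299 kg m⁻³.
Required change = 0.299 / 0.201 = 1.49 °C.

1.49 °C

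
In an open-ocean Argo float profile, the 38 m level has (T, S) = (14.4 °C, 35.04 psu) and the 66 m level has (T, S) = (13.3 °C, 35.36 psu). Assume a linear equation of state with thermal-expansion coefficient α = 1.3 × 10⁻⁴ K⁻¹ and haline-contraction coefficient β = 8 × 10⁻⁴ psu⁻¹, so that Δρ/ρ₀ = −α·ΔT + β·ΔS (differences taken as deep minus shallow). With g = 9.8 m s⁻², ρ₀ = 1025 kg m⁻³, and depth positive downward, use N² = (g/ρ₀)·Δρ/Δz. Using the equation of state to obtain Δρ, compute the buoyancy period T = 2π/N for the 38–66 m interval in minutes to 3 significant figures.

8.86 min

ΔT = -1.1 K, ΔS = +0.32 psu (deep − shallow).
Δρ/ρ₀ = −αΔT + βΔS = 1.43 × 10⁻⁴ + 2.56 × 10⁻⁴ = 3.99 × 10⁻⁴, so Δρ ≈ 0.4090 kg m⁻³.
N² = (g/ρ₀)·Δρ/Δz = g·(Δρ/ρ₀)/Δz = 9.8 × 3.99 × 10⁻⁴ / 28 = 1.3965 × 10⁻⁴ s⁻².
N = √(1.3965 × 10⁻⁴) = 0.011817 rad s⁻¹ → T = 2π/N = 531.71 s = 8.8618 min ≈ 8.86 min.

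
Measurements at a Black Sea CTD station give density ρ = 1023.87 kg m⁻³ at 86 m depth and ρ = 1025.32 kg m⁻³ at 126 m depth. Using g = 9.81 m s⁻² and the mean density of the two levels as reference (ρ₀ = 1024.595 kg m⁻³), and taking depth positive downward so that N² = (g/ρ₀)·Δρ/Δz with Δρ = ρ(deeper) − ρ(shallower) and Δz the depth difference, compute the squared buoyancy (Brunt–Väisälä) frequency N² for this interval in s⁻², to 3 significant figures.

3.47 × 10⁻⁴ s⁻²

Δρ = 1025.32 − 1023.87 = 1.45 kg m⁻³ over Δz = 126 − 86 = 40 m.
N² = (9.81/1024.595) × (1.45/40) = 3.4708 × 10⁻⁴ s⁻² ≈ 3.47 × 10⁻⁴ s⁻².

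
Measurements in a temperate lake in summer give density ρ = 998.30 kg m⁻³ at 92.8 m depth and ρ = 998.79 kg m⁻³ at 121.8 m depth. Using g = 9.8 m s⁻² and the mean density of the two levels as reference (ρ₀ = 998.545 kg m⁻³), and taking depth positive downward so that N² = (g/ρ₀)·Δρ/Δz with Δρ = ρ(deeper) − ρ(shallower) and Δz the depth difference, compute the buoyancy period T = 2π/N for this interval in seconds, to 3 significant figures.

Δρ = 998.79 − 998.30 = 0.49 kg m⁻³ over Δz = 121.8 − 92.8 = 29 m.
N² = (9.8/998.545) × (0.49/29) = 1.6583 × 10⁻⁴ s⁻².
N = √(1.6583 × 10⁻⁴) = 0.012877 rad s⁻¹, so T = 2π/N = 487.94 s ≈ 488 s.

488 s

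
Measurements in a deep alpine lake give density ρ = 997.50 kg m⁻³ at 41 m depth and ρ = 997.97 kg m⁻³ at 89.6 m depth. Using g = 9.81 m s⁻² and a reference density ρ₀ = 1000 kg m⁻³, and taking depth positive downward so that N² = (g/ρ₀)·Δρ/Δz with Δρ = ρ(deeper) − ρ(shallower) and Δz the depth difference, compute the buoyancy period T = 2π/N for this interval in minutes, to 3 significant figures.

10.8 min

Δρ = 997.97 − 997.50 = 0.47 kg m⁻³ over Δz = 89.6 − 41 = 48.6 m.
N² = (9.81/1000) × (0.47/48.6) = 9.4870 × 10⁻⁵ s⁻².
N = √(9.4870 × 10⁻⁵) = 9.7401 × 10⁻³ rad s⁻¹, so T = 2π/N = 645.08 s = 10.751 min ≈ 10.8 min.
N² > 0, so the interval is statically stable.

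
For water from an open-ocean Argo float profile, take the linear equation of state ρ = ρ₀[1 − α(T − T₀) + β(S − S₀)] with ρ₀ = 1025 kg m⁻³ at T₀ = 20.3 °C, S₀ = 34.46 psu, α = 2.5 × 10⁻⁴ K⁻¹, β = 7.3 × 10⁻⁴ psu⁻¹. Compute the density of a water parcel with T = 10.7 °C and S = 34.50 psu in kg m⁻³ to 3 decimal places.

T − T₀ = -9.6 K, S − S₀ = +0.04 psu.
Bracket = 1 − α·(-9.6) + β·(+0.04) = 1 + (2.4292 × 10⁻³) = 1.0024292.
ρ = 1025 × 1.0024292 = 1027.490 kg m⁻³.

1027.490 kg m⁻³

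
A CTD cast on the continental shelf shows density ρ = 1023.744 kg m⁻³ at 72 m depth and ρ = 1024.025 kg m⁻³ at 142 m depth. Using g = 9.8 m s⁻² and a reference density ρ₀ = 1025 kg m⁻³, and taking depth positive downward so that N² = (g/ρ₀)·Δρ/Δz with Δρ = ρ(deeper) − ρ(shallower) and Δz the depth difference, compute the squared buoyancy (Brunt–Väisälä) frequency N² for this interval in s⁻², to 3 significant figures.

3.84 × 10⁻⁵ s⁻²

Δρ = 1024.025 − 1023.744 = 0.281 kg m⁻³ over Δz = 142 − 72 = 70 m.
N² = (9.8/1025) × (0.281/70) = 3.8380 × 10⁻⁵ s⁻² ≈ 3.84 × 10⁻⁵ s⁻².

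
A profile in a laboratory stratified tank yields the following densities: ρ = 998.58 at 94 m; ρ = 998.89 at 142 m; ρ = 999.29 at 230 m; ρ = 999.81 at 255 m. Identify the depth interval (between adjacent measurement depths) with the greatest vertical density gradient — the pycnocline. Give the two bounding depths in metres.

230–255 m

Compute the density gradient over each adjacent pair:
  94–142 m: Δρ/Δz = 0.31/48 = 6.5 × 10⁻³ kg m⁻⁴
  142–230 m: Δρ/Δz = 0.40/88 = 4.5 × 10⁻³ kg m⁻⁴
  230–255 m: Δρ/Δz = 0.52/25 = 0.021 kg m⁻⁴
The largest gradient is in the 230–255 m interval — the pycnocline.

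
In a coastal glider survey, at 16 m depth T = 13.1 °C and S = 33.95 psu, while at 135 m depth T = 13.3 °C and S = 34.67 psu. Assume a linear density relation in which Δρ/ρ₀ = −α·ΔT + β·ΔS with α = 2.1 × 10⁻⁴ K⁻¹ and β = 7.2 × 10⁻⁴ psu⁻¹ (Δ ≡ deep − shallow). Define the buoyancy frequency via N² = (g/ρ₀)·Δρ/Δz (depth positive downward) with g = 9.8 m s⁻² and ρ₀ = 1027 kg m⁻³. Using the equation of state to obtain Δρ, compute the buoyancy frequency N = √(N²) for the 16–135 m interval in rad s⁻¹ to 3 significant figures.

6.26 × 10⁻³ rad s⁻¹

ΔT = +0.2 K, ΔS = +0.72 psu (deep − shallow).
Δρ/ρ₀ = −αΔT + βΔS = -4.20 × 10⁻⁵ + 5.184 × 10⁻⁴ = 4.764 × 10⁻⁴, so Δρ ≈ 0.4893 kg m⁻³.
N² = (g/ρ₀)·Δρ/Δz = g·(Δρ/ρ₀)/Δz = 9.8 × 4.764 × 10⁻⁴ / 119 = 3.9233 × 10⁻⁵ s⁻².
N = √(3.9233 × 10⁻⁵) = 6.2636 × 10⁻³ rad s⁻¹ ≈ 6.26 × 10⁻³ rad s⁻¹.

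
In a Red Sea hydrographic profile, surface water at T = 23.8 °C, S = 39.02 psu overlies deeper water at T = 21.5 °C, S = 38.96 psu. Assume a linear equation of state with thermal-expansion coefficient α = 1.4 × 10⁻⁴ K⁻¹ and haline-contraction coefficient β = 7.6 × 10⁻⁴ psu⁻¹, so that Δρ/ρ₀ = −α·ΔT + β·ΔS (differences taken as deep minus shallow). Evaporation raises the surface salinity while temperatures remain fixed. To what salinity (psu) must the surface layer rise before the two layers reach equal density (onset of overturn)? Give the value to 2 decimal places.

Neutral buoyancy requires −α(T_deep − T_surf) + β(S_deep − S_surf′) = 0.
S_surf′ = S_deep − (α/β)·ΔT = 38.96 − (1.4 × 10⁻⁴/7.6 × 10⁻⁴)·(-2.3) = 39.3837 psu.
Increase required: 39.3837 − 39.02 = 0.3637 psu.

39.38 psu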